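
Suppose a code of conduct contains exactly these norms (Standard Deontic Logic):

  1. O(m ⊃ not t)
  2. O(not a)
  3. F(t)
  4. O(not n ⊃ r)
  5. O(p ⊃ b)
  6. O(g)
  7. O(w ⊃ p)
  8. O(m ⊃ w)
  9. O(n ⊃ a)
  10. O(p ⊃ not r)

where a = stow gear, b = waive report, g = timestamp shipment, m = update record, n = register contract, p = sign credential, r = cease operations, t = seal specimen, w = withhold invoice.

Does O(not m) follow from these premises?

Yes

From premise 2 we have O(not a).
Premise 9 is O(n ⊃ a); contrapositively O(not a ⊃ not n). Since O(not a) holds, K gives O(not n).
From O(not n) and premise 4, O(not n ⊃ r), we obtain O(r).
Premise 10 is O(p ⊃ not r); contrapositively O(r ⊃ not p). Since O(r) holds, K gives O(not p).
The contrapositive of premise 7 (O(w ⊃ p)) is O(not p ⊃ not w), and O(not p) is already established, so O(not w).
Premise 8 is O(m ⊃ w); contrapositively O(not w ⊃ not m). Since O(not w) holds, K gives O(not m).
Premises 1, 3, 5, 6 do not contribute to this derivation.
So O(not m) follows.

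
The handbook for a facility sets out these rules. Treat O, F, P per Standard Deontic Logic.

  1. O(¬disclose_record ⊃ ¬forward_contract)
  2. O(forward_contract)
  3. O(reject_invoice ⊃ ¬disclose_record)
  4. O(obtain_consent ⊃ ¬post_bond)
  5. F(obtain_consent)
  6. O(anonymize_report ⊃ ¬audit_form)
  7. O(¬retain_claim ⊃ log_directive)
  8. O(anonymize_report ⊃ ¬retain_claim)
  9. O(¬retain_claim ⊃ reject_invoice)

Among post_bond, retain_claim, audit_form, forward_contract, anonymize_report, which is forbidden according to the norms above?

From premise 2 we have O(forward_contract).
Premise 1 is O(¬disclose_record ⊃ ¬forward_contract); contrapositively O(forward_contract ⊃ disclose_record). Since O(forward_contract) holds, K gives O(disclose_record).
Premise 3, O(reject_invoice ⊃ ¬disclose_record), contraposes to O(disclose_record ⊃ ¬reject_invoice); with O(disclose_record) we get O(¬reject_invoice).
Premise 9 is O(¬retain_claim ⊃ reject_invoice); contrapositively O(¬reject_invoice ⊃ retain_claim). Since O(¬reject_invoice) holds, K gives O(retain_claim).
The contrapositive of premise 8 (O(anonymize_report ⊃ ¬retain_claim)) is O(retain_claim ⊃ ¬anonymize_report), and O(retain_claim) is already established, so O(¬anonymize_report).
So O(¬anonymize_report) holds, i.e. anonymize_report is forbidden. None of the other listed options is forbidden under the premises.

anonymize_report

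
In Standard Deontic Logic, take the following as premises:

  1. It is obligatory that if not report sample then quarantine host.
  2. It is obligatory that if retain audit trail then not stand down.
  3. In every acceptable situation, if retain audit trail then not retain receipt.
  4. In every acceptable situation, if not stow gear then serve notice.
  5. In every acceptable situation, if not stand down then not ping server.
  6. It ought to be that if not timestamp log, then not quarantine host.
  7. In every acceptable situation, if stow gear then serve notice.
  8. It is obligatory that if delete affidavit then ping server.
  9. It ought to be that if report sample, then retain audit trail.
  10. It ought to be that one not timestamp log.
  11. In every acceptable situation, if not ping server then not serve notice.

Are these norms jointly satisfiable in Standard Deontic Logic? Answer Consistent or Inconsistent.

Inconsistent

Premises 4 and 7 are O(¬stow_gear → serve_notice) and O(stow_gear → serve_notice); every ideal world satisfies ¬stow_gear or stow_gear, so in either case serve_notice holds — hence O(serve_notice).
Premise 11, O(¬ping_server → ¬serve_notice), contraposes to O(serve_notice → ping_server); with O(serve_notice) we get O(ping_server).
Premise 5, O(¬stand_down → ¬ping_server), contraposes to O(ping_server → stand_down); with O(ping_server) we get O(stand_down).
Premise 2 is O(retain_audit_trail → ¬stand_down); contrapositively O(stand_down → ¬retain_audit_trail). Since O(stand_down) holds, K gives O(¬retain_audit_trail).
Premise 9, O(report_sample → retain_audit_trail), contraposes to O(¬retain_audit_trail → ¬report_sample); with O(¬retain_audit_trail) we get O(¬report_sample).
From O(¬report_sample) and premise 1, O(¬report_sample → quarantine_host), we obtain O(quarantine_host).
Premise 6 is O(¬timestamp_log → ¬quarantine_host); contrapositively O(quarantine_host → timestamp_log). Since O(quarantine_host) holds, K gives O(timestamp_log).
Yet premise 10 states O(¬timestamp_log).
We now have both O(timestamp_log) and O(¬timestamp_log) — timestamp_log is simultaneously obligatory and forbidden, violating the D-axiom.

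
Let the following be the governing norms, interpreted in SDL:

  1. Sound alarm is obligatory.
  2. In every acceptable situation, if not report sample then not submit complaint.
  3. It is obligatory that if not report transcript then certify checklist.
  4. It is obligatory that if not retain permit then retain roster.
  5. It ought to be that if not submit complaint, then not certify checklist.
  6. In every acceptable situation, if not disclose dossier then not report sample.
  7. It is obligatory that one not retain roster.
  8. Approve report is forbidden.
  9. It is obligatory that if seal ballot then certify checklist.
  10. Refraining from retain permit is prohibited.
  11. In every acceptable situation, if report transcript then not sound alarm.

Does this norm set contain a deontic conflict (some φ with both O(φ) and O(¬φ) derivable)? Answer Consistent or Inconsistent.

Premise 4 is O(¬retain_permit → retain_roster), but O(¬retain_permit) is not derivable from the premises, so it does not yield O(retain_roster).
So O(retain_roster) is not derivable, and the apparent clash with O(¬retain_roster) does not arise.
A world satisfying every obligation exists (e.g. approve_report=false, certify_checklist=true, disclose_dossier=true, report_sample=true, report_transcript=false, retain_permit=true, retain_roster=false, seal_ballot=false, sound_alarm=true, submit_complaint=true); no atom is both obligatory and forbidden, so the set is consistent.

Consistent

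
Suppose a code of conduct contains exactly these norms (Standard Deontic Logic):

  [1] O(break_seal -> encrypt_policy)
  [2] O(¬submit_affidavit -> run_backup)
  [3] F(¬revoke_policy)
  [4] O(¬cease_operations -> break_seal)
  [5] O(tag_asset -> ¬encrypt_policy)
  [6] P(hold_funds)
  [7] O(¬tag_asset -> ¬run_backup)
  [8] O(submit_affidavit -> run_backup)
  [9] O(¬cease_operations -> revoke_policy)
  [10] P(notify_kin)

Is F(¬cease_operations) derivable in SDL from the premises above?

Yes

Premises 2 and 8 cover both cases: O(¬submit_affidavit -> run_backup) and O(submit_affidavit -> run_backup). Since ¬submit_affidavit ∨ submit_affidavit is a tautology, O(run_backup) follows.
Premise 7 is O(¬tag_asset -> ¬run_backup); contrapositively O(run_backup -> tag_asset). Since O(run_backup) holds, K gives O(tag_asset).
From O(tag_asset) and premise 5, O(tag_asset -> ¬encrypt_policy), we obtain O(¬encrypt_policy).
The contrapositive of premise 1 (O(break_seal -> encrypt_policy)) is O(¬encrypt_policy -> ¬break_seal), and O(¬encrypt_policy) is already established, so O(¬break_seal).
The contrapositive of premise 4 (O(¬cease_operations -> break_seal)) is O(¬break_seal -> cease_operations), and O(¬break_seal) is already established, so O(cease_operations).
Premises 3, 6, 9, 10 do not contribute to this derivation.
So O(cease_operations) holds, i.e. F(¬cease_operations). The claim follows.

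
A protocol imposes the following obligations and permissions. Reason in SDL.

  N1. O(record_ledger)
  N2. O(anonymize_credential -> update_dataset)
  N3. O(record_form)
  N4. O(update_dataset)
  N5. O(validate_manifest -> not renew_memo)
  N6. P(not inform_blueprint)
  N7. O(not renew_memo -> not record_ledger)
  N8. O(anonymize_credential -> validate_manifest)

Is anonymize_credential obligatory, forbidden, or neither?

Premise 1 states O(record_ledger) outright.
Premise 7 is O(not renew_memo -> not record_ledger); contrapositively O(record_ledger -> renew_memo). Since O(record_ledger) holds, K gives O(renew_memo).
Premise 5 is O(validate_manifest -> not renew_memo); contrapositively O(renew_memo -> not validate_manifest). Since O(renew_memo) holds, K gives O(not validate_manifest).
Premise 8, O(anonymize_credential -> validate_manifest), contraposes to O(not validate_manifest -> not anonymize_credential); with O(not validate_manifest) we get O(not anonymize_credential).
Premises 2, 3, 4, 6 do not contribute to this derivation.
Thus O(not anonymize_credential), which is F(anonymize_credential): anonymize_credential is forbidden.

Forbidden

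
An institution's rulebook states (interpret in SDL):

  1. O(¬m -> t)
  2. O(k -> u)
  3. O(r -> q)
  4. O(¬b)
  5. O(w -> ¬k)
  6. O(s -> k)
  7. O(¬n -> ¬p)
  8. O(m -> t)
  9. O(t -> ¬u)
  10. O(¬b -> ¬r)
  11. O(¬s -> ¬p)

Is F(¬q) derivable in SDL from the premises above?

Premise 3 is O(r -> q), but O(r) is not derivable from the premises, so it does not yield O(q).
No other premise forces O(q). An ideal world satisfying every premise can still have ¬q true, so F(¬q) is not derivable.

No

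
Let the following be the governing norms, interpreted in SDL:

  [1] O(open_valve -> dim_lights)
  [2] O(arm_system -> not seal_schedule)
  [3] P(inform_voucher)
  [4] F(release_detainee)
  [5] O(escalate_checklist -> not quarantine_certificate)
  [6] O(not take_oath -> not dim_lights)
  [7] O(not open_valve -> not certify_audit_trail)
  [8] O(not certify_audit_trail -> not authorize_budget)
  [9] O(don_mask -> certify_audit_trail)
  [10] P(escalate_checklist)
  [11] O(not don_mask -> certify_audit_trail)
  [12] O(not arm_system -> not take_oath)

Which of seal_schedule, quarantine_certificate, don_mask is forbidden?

seal_schedule

By case analysis on not don_mask: premise 11 gives O(not don_mask -> certify_audit_trail) and premise 9 gives O(don_mask -> certify_audit_trail), so O(certify_audit_trail) either way.
The contrapositive of premise 7 (O(not open_valve -> not certify_audit_trail)) is O(certify_audit_trail -> open_valve), and O(certify_audit_trail) is already established, so O(open_valve).
With premise 1, O(open_valve -> dim_lights), the K-axiom yields O(dim_lights).
Premise 6, O(not take_oath -> not dim_lights), contraposes to O(dim_lights -> take_oath); with O(dim_lights) we get O(take_oath).
The contrapositive of premise 12 (O(not arm_system -> not take_oath)) is O(take_oath -> arm_system), and O(take_oath) is already established, so O(arm_system).
Premise 2 is O(arm_system -> not seal_schedule); since O(arm_system), deontic closure gives O(not seal_schedule).
So O(not seal_schedule) holds, i.e. seal_schedule is forbidden. None of the other listed options is forbidden under the premises.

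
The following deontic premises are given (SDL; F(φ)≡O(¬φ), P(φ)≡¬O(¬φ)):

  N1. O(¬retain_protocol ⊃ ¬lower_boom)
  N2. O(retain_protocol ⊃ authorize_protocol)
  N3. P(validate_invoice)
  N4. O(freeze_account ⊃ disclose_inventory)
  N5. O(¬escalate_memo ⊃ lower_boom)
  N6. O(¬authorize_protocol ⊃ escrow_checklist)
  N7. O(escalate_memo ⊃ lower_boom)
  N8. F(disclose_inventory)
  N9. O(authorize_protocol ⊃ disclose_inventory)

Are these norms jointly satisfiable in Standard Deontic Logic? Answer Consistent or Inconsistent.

Premises 7 and 5 are O(escalate_memo ⊃ lower_boom) and O(¬escalate_memo ⊃ lower_boom); every ideal world satisfies escalate_memo or ¬escalate_memo, so in either case lower_boom holds — hence O(lower_boom).
Premise 1, O(¬retain_protocol ⊃ ¬lower_boom), contraposes to O(lower_boom ⊃ retain_protocol); with O(lower_boom) we get O(retain_protocol).
Premise 2 is O(retain_protocol ⊃ authorize_protocol); since O(retain_protocol), deontic closure gives O(authorize_protocol).
Premise 9 is O(authorize_protocol ⊃ disclose_inventory); since O(authorize_protocol), deontic closure gives O(disclose_inventory).
But premise 8, F(disclose_inventory), means O(¬disclose_inventory).
We now have both O(disclose_inventory) and O(¬disclose_inventory) — disclose_inventory is simultaneously obligatory and forbidden, violating the D-axiom.

Inconsistent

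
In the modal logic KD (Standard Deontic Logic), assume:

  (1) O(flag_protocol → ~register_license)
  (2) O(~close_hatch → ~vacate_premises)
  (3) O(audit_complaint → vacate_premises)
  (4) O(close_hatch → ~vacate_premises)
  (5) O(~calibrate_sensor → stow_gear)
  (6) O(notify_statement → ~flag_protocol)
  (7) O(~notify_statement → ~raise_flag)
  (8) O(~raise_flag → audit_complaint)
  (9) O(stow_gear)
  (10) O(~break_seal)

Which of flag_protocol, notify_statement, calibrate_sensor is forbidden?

flag_protocol

Premises 2 and 4 cover both cases: O(~close_hatch → ~vacate_premises) and O(close_hatch → ~vacate_premises). Since ~close_hatch ∨ close_hatch is a tautology, O(~vacate_premises) follows.
Premise 3, O(audit_complaint → vacate_premises), contraposes to O(~vacate_premises → ~audit_complaint); with O(~vacate_premises) we get O(~audit_complaint).
Premise 8, O(~raise_flag → audit_complaint), contraposes to O(~audit_complaint → raise_flag); with O(~audit_complaint) we get O(raise_flag).
The contrapositive of premise 7 (O(~notify_statement → ~raise_flag)) is O(raise_flag → notify_statement), and O(raise_flag) is already established, so O(notify_statement).
With premise 6, O(notify_statement → ~flag_protocol), the K-axiom yields O(~flag_protocol).
So O(~flag_protocol) holds, i.e. flag_protocol is forbidden. None of the other listed options is forbidden under the premises.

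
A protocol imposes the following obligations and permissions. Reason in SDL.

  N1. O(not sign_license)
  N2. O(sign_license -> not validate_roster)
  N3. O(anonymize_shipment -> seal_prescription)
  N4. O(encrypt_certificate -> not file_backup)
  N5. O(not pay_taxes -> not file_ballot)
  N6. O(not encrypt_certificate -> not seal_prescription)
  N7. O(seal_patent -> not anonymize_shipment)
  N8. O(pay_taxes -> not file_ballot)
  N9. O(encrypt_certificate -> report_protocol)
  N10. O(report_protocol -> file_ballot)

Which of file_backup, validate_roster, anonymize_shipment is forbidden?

anonymize_shipment

By case analysis on pay_taxes: premise 8 gives O(pay_taxes -> not file_ballot) and premise 5 gives O(not pay_taxes -> not file_ballot), so O(not file_ballot) either way.
Premise 10, O(report_protocol -> file_ballot), contraposes to O(not file_ballot -> not report_protocol); with O(not file_ballot) we get O(not report_protocol).
Premise 9 is O(encrypt_certificate -> report_protocol); contrapositively O(not report_protocol -> not encrypt_certificate). Since O(not report_protocol) holds, K gives O(not encrypt_certificate).
Premise 6 is O(not encrypt_certificate -> not seal_prescription); since O(not encrypt_certificate), deontic closure gives O(not seal_prescription).
The contrapositive of premise 3 (O(anonymize_shipment -> seal_prescription)) is O(not seal_prescription -> not anonymize_shipment), and O(not seal_prescription) is already established, so O(not anonymize_shipment).
So O(not anonymize_shipment) holds, i.e. anonymize_shipment is forbidden. None of the other listed options is forbidden under the premises.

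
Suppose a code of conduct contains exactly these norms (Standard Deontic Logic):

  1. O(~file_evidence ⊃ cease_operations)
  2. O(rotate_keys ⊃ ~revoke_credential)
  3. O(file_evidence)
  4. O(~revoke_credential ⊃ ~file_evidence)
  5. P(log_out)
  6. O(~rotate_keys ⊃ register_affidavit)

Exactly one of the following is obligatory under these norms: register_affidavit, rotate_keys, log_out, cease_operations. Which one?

register_affidavit

Premise 3 states O(file_evidence) outright.
Premise 4 is O(~revoke_credential ⊃ ~file_evidence); contrapositively O(file_evidence ⊃ revoke_credential). Since O(file_evidence) holds, K gives O(revoke_credential).
Premise 2, O(rotate_keys ⊃ ~revoke_credential), contraposes to O(revoke_credential ⊃ ~rotate_keys); with O(revoke_credential) we get O(~rotate_keys).
Premise 6 is O(~rotate_keys ⊃ register_affidavit); since O(~rotate_keys), deontic closure gives O(register_affidavit).
So O(register_affidavit) holds — register_affidavit is obligatory. None of the other listed options is made obligatory by any chain of premises.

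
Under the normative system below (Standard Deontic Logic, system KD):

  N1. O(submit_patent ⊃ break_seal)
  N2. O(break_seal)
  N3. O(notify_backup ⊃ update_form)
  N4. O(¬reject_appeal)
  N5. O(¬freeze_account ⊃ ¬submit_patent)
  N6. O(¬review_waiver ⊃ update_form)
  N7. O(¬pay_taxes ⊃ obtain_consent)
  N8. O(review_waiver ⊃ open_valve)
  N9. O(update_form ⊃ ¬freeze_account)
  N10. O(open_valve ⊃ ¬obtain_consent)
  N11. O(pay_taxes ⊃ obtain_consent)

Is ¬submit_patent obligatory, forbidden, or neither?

Premises 11 and 7 cover both cases: O(pay_taxes ⊃ obtain_consent) and O(¬pay_taxes ⊃ obtain_consent). Since pay_taxes ∨ ¬pay_taxes is a tautology, O(obtain_consent) follows.
Premise 10 is O(open_valve ⊃ ¬obtain_consent); contrapositively O(obtain_consent ⊃ ¬open_valve). Since O(obtain_consent) holds, K gives O(¬open_valve).
The contrapositive of premise 8 (O(review_waiver ⊃ open_valve)) is O(¬open_valve ⊃ ¬review_waiver), and O(¬open_valve) is already established, so O(¬review_waiver).
With premise 6, O(¬review_waiver ⊃ update_form), the K-axiom yields O(update_form).
With premise 9, O(update_form ⊃ ¬freeze_account), the K-axiom yields O(¬freeze_account).
With premise 5, O(¬freeze_account ⊃ ¬submit_patent), the K-axiom yields O(¬submit_patent).
Premises 1, 2, 3, 4 do not contribute to this derivation.
Hence ¬submit_patent is obligatory.

Obligatory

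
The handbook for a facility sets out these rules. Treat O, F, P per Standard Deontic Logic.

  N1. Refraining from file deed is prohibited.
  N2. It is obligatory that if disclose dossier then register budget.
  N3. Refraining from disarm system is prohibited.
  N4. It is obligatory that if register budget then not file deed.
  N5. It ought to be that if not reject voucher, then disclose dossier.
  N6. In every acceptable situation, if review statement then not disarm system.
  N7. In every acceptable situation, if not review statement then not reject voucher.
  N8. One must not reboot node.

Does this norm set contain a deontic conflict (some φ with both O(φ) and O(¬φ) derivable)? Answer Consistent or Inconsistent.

F(¬file_deed) at premise 1 means O(file_deed).
The contrapositive of premise 4 (O(register_budget → ¬file_deed)) is O(file_deed → ¬register_budget), and O(file_deed) is already established, so O(¬register_budget).
Premise 2 is O(disclose_dossier → register_budget); contrapositively O(¬register_budget → ¬disclose_dossier). Since O(¬register_budget) holds, K gives O(¬disclose_dossier).
Premise 5, O(¬reject_voucher → disclose_dossier), contraposes to O(¬disclose_dossier → reject_voucher); with O(¬disclose_dossier) we get O(reject_voucher).
Premise 7, O(¬review_statement → ¬reject_voucher), contraposes to O(reject_voucher → review_statement); with O(reject_voucher) we get O(review_statement).
Premise 6 is O(review_statement → ¬disarm_system); since O(review_statement), deontic closure gives O(¬disarm_system).
Yet premise 3 is F(¬disarm_system), i.e. O(disarm_system).
We now have both O(¬disarm_system) and O(disarm_system) — disarm_system is simultaneously obligatory and forbidden, violating the D-axiom.

Inconsistent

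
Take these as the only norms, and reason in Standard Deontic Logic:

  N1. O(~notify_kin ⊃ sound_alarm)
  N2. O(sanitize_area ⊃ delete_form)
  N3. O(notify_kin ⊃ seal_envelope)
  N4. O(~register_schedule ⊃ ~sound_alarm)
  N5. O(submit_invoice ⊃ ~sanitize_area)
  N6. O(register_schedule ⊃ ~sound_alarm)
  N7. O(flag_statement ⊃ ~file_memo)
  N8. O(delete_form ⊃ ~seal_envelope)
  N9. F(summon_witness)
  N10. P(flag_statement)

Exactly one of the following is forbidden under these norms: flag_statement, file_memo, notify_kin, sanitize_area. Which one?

Premises 4 and 6 are O(~register_schedule ⊃ ~sound_alarm) and O(register_schedule ⊃ ~sound_alarm); every ideal world satisfies ~register_schedule or register_schedule, so in either case ~sound_alarm holds — hence O(~sound_alarm).
Premise 1 is O(~notify_kin ⊃ sound_alarm); contrapositively O(~sound_alarm ⊃ notify_kin). Since O(~sound_alarm) holds, K gives O(notify_kin).
With premise 3, O(notify_kin ⊃ seal_envelope), the K-axiom yields O(seal_envelope).
Premise 8, O(delete_form ⊃ ~seal_envelope), contraposes to O(seal_envelope ⊃ ~delete_form); with O(seal_envelope) we get O(~delete_form).
Premise 2, O(sanitize_area ⊃ delete_form), contraposes to O(~delete_form ⊃ ~sanitize_area); with O(~delete_form) we get O(~sanitize_area).
So O(~sanitize_area) holds, i.e. sanitize_area is forbidden. None of the other listed options is forbidden under the premises.

sanitize_area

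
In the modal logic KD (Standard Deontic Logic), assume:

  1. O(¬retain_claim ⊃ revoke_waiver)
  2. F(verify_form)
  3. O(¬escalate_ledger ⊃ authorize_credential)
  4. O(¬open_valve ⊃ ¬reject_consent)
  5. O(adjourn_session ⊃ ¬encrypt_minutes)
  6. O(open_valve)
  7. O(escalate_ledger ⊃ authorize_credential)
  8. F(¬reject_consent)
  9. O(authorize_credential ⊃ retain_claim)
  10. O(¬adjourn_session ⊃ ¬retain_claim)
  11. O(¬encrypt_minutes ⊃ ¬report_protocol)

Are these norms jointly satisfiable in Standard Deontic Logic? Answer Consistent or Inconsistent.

Consistent

Premise 4 is O(¬open_valve ⊃ ¬reject_consent), but O(¬open_valve) is not derivable from the premises, so it does not yield O(¬reject_consent).
So O(¬reject_consent) is not derivable, and the apparent clash with O(reject_consent) does not arise.
A world satisfying every obligation exists (e.g. adjourn_session=true, authorize_credential=true, encrypt_minutes=false, escalate_ledger=false, open_valve=true, reject_consent=true, report_protocol=false, retain_claim=true, revoke_waiver=false, verify_form=false); no atom is both obligatory and forbidden, so the set is consistent.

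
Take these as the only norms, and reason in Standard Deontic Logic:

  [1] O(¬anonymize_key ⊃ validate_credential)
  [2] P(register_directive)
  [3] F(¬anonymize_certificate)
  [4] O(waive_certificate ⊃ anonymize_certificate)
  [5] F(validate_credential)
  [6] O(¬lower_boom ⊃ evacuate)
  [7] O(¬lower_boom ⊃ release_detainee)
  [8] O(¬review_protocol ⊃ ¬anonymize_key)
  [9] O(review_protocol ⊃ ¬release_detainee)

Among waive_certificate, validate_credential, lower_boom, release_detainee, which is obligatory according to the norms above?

lower_boom

Premise 5 is F(validate_credential), i.e. O(¬validate_credential).
Premise 1 is O(¬anonymize_key ⊃ validate_credential); contrapositively O(¬validate_credential ⊃ anonymize_key). Since O(¬validate_credential) holds, K gives O(anonymize_key).
The contrapositive of premise 8 (O(¬review_protocol ⊃ ¬anonymize_key)) is O(anonymize_key ⊃ review_protocol), and O(anonymize_key) is already established, so O(review_protocol).
Applying K to premise 9 (O(review_protocol ⊃ ¬release_detainee)) and O(review_protocol) yields O(¬release_detainee).
Premise 7, O(¬lower_boom ⊃ release_detainee), contraposes to O(¬release_detainee ⊃ lower_boom); with O(¬release_detainee) we get O(lower_boom).
So O(lower_boom) holds — lower_boom is obligatory. None of the other listed options is made obligatory by any chain of premises.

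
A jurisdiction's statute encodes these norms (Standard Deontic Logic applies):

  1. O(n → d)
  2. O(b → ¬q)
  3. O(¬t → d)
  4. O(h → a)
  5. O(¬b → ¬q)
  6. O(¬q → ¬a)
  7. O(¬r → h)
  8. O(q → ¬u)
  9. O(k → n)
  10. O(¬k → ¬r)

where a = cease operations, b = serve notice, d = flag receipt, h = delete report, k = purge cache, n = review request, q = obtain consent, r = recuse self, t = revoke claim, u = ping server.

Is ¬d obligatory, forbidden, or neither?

Forbidden

By case analysis on b: premise 2 gives O(b → ¬q) and premise 5 gives O(¬b → ¬q), so O(¬q) either way.
With premise 6, O(¬q → ¬a), the K-axiom yields O(¬a).
Premise 4 is O(h → a); contrapositively O(¬a → ¬h). Since O(¬a) holds, K gives O(¬h).
The contrapositive of premise 7 (O(¬r → h)) is O(¬h → r), and O(¬h) is already established, so O(r).
Premise 10 is O(¬k → ¬r); contrapositively O(r → k). Since O(r) holds, K gives O(k).
Premise 9 is O(k → n); since O(k), deontic closure gives O(n).
From O(n) and premise 1, O(n → d), we obtain O(d).
Premises 3, 8 do not contribute to this derivation.
Thus O(d), which is F(¬d): ¬d is forbidden.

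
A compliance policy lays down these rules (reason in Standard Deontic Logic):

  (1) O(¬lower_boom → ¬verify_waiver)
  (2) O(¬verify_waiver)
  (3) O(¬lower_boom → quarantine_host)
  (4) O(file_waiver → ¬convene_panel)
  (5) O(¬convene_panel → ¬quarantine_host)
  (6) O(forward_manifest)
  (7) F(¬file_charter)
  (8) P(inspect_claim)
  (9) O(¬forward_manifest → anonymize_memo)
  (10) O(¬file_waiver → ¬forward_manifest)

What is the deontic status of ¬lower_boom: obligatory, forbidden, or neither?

Premise 6 states O(forward_manifest) outright.
Premise 10, O(¬file_waiver → ¬forward_manifest), contraposes to O(forward_manifest → file_waiver); with O(forward_manifest) we get O(file_waiver).
From O(file_waiver) and premise 4, O(file_waiver → ¬convene_panel), we obtain O(¬convene_panel).
From O(¬convene_panel) and premise 5, O(¬convene_panel → ¬quarantine_host), we obtain O(¬quarantine_host).
Premise 3 is O(¬lower_boom → quarantine_host); contrapositively O(¬quarantine_host → lower_boom). Since O(¬quarantine_host) holds, K gives O(lower_boom).
Premises 1, 2, 7, 8, 9 do not contribute to this derivation.
Thus O(lower_boom), which is F(¬lower_boom): ¬lower_boom is forbidden.

Forbidden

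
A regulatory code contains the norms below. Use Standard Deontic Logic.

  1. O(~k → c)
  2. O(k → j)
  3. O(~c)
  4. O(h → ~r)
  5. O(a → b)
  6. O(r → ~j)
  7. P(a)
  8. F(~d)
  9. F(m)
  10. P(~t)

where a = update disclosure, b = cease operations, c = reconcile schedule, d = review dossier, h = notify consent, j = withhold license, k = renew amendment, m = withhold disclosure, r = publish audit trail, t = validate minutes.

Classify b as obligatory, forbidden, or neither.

Neither

Premise 5 is O(a → b), but O(a) is not derivable from the premises (the permission P(a) asserts only ~O(~a), not O(a)), so it does not yield O(b).
No premise or chain of K-axiom applications forces O(b), and none forces O(~b). So b is neither obligatory nor forbidden under these norms.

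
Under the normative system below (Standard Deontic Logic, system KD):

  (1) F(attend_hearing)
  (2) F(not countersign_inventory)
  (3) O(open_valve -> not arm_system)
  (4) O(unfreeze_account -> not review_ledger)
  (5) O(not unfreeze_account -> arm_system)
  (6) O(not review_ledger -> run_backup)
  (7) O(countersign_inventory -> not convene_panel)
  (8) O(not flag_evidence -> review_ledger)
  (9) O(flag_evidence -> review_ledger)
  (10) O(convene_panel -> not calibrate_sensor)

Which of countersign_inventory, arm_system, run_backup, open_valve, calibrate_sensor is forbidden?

open_valve

By case analysis on flag_evidence: premise 9 gives O(flag_evidence -> review_ledger) and premise 8 gives O(not flag_evidence -> review_ledger), so O(review_ledger) either way.
Premise 4 is O(unfreeze_account -> not review_ledger); contrapositively O(review_ledger -> not unfreeze_account). Since O(review_ledger) holds, K gives O(not unfreeze_account).
With premise 5, O(not unfreeze_account -> arm_system), the K-axiom yields O(arm_system).
The contrapositive of premise 3 (O(open_valve -> not arm_system)) is O(arm_system -> not open_valve), and O(arm_system) is already established, so O(not open_valve).
So O(not open_valve) holds, i.e. open_valve is forbidden. None of the other listed options is forbidden under the premises.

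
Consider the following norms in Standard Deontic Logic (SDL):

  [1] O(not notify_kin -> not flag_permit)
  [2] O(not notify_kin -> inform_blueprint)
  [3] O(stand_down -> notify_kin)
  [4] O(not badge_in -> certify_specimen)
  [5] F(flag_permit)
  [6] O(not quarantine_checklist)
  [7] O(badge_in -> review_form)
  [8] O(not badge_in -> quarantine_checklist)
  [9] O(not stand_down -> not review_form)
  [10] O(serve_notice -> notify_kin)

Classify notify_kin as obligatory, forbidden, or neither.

Obligatory

Premise 6 gives O(not quarantine_checklist).
Premise 8 is O(not badge_in -> quarantine_checklist); contrapositively O(not quarantine_checklist -> badge_in). Since O(not quarantine_checklist) holds, K gives O(badge_in).
Premise 7 is O(badge_in -> review_form); since O(badge_in), deontic closure gives O(review_form).
Premise 9, O(not stand_down -> not review_form), contraposes to O(review_form -> stand_down); with O(review_form) we get O(stand_down).
Premise 3 is O(stand_down -> notify_kin); since O(stand_down), deontic closure gives O(notify_kin).
Premises 1, 2, 4, 5, 10 do not contribute to this derivation.
Hence notify_kin is obligatory.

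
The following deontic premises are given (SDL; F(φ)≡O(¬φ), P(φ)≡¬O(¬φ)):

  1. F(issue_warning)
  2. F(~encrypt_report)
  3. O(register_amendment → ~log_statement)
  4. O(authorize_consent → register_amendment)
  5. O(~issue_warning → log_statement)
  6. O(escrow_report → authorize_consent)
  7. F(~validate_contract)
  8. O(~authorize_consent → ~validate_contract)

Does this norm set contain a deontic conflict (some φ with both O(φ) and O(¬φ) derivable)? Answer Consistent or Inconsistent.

Inconsistent

Premise 7, F(~validate_contract), is equivalent to O(validate_contract).
Premise 8 is O(~authorize_consent → ~validate_contract); contrapositively O(validate_contract → authorize_consent). Since O(validate_contract) holds, K gives O(authorize_consent).
Applying K to premise 4 (O(authorize_consent → register_amendment)) and O(authorize_consent) yields O(register_amendment).
Applying K to premise 3 (O(register_amendment → ~log_statement)) and O(register_amendment) yields O(~log_statement).
Premise 5, O(~issue_warning → log_statement), contraposes to O(~log_statement → issue_warning); with O(~log_statement) we get O(issue_warning).
However, F(issue_warning) at premise 1 amounts to O(~issue_warning).
We now have both O(issue_warning) and O(~issue_warning) — issue_warning is simultaneously obligatory and forbidden, violating the D-axiom.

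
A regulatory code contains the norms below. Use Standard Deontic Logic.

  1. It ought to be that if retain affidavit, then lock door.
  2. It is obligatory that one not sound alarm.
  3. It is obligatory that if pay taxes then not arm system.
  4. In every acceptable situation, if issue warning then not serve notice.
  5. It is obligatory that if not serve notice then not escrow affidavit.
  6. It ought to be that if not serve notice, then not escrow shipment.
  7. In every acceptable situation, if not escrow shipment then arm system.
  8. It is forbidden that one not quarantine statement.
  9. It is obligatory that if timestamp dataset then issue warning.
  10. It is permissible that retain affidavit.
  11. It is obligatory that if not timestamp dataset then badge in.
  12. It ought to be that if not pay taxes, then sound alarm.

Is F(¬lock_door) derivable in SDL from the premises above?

No

Premise 1 is O(retain_affidavit → lock_door), but O(retain_affidavit) is not derivable from the premises (the permission P(retain_affidavit) asserts only ¬O(¬retain_affidavit), not O(retain_affidavit)), so it does not yield O(lock_door).
No other premise forces O(lock_door). An ideal world satisfying every premise can still have ¬lock_door true, so F(¬lock_door) is not derivable.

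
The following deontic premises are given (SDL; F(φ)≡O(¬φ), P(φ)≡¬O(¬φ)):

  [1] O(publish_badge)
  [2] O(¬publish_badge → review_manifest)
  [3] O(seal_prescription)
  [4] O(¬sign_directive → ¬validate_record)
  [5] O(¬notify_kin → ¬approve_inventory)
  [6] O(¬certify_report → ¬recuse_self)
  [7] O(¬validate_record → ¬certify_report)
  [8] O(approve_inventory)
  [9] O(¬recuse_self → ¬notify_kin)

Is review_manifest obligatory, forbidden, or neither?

Premise 2 is O(¬publish_badge → review_manifest), but O(¬publish_badge) is not derivable from the premises, so it does not yield O(review_manifest).
No premise or chain of K-axiom applications forces O(review_manifest), and none forces O(¬review_manifest). So review_manifest is neither obligatory nor forbidden under these norms.

Neither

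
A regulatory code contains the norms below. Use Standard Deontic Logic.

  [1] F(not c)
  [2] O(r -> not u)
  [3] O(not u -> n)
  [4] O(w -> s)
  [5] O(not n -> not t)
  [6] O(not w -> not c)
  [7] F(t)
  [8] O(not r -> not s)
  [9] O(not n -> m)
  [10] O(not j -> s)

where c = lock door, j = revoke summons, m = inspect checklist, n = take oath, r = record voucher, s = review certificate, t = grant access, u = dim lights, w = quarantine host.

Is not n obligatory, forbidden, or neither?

Premise 1 is F(not c), i.e. O(c).
The contrapositive of premise 6 (O(not w -> not c)) is O(c -> w), and O(c) is already established, so O(w).
From O(w) and premise 4, O(w -> s), we obtain O(s).
Premise 8 is O(not r -> not s); contrapositively O(s -> r). Since O(s) holds, K gives O(r).
With premise 2, O(r -> not u), the K-axiom yields O(not u).
Premise 3 is O(not u -> n); since O(not u), deontic closure gives O(n).
Premises 5, 7, 9, 10 do not contribute to this derivation.
Thus O(n), which is F(not n): not n is forbidden.

Forbidden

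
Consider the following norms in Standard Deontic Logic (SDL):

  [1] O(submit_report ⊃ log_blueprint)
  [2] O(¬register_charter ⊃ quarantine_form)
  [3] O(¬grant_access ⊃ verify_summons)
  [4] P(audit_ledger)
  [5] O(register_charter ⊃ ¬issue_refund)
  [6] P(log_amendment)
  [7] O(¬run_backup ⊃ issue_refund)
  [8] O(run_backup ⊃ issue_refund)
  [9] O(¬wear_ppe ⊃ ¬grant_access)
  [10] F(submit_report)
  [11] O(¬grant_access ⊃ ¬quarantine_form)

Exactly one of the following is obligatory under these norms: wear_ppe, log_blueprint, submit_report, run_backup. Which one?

wear_ppe

Premises 8 and 7 are O(run_backup ⊃ issue_refund) and O(¬run_backup ⊃ issue_refund); every ideal world satisfies run_backup or ¬run_backup, so in either case issue_refund holds — hence O(issue_refund).
Premise 5 is O(register_charter ⊃ ¬issue_refund); contrapositively O(issue_refund ⊃ ¬register_charter). Since O(issue_refund) holds, K gives O(¬register_charter).
Applying K to premise 2 (O(¬register_charter ⊃ quarantine_form)) and O(¬register_charter) yields O(quarantine_form).
Premise 11, O(¬grant_access ⊃ ¬quarantine_form), contraposes to O(quarantine_form ⊃ grant_access); with O(quarantine_form) we get O(grant_access).
The contrapositive of premise 9 (O(¬wear_ppe ⊃ ¬grant_access)) is O(grant_access ⊃ wear_ppe), and O(grant_access) is already established, so O(wear_ppe).
So O(wear_ppe) holds — wear_ppe is obligatory. None of the other listed options is made obligatory by any chain of premises.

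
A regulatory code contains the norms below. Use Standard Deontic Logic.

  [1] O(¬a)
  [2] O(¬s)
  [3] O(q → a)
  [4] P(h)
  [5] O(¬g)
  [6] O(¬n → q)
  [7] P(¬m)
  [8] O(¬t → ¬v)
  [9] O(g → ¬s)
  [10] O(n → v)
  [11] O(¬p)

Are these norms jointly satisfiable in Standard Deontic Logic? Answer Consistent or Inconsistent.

Consistent

Premise 9 is O(g → ¬s); even if O(¬s) held, inferring O(g) would be affirming the consequent — invalid.
So O(g) is not derivable, and the apparent clash with O(¬g) does not arise.
A world satisfying every obligation exists (e.g. a=false, g=false, h=false, m=false, n=true, p=false, q=false, s=false, t=true, v=true); no atom is both obligatory and forbidden, so the set is consistent.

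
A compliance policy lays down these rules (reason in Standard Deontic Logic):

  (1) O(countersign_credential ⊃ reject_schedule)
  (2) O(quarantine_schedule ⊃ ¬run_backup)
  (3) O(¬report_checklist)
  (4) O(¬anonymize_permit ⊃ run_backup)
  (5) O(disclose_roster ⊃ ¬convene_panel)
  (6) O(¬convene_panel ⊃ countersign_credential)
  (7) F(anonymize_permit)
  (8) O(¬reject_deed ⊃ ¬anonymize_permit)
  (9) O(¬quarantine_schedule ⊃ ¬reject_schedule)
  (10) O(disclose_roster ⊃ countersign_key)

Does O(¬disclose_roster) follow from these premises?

Premise 7, F(anonymize_permit), is equivalent to O(¬anonymize_permit).
From O(¬anonymize_permit) and premise 4, O(¬anonymize_permit ⊃ run_backup), we obtain O(run_backup).
The contrapositive of premise 2 (O(quarantine_schedule ⊃ ¬run_backup)) is O(run_backup ⊃ ¬quarantine_schedule), and O(run_backup) is already established, so O(¬quarantine_schedule).
Applying K to premise 9 (O(¬quarantine_schedule ⊃ ¬reject_schedule)) and O(¬quarantine_schedule) yields O(¬reject_schedule).
Premise 1, O(countersign_credential ⊃ reject_schedule), contraposes to O(¬reject_schedule ⊃ ¬countersign_credential); with O(¬reject_schedule) we get O(¬countersign_credential).
Premise 6 is O(¬convene_panel ⊃ countersign_credential); contrapositively O(¬countersign_credential ⊃ convene_panel). Since O(¬countersign_credential) holds, K gives O(convene_panel).
Premise 5, O(disclose_roster ⊃ ¬convene_panel), contraposes to O(convene_panel ⊃ ¬disclose_roster); with O(convene_panel) we get O(¬disclose_roster).
Premises 3, 8, 10 do not contribute to this derivation.
So O(¬disclose_roster) follows.

Yes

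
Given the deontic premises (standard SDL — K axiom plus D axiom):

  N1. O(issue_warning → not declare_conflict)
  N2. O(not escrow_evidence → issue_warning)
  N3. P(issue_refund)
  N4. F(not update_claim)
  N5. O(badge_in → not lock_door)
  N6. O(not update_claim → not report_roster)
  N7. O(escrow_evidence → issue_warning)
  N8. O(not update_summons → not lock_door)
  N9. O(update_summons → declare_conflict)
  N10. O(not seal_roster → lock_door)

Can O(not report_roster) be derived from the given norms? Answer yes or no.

Premise 6 is O(not update_claim → not report_roster), but O(not update_claim) is not derivable from the premises, so it does not yield O(not report_roster).
No other premise forces O(not report_roster). An ideal world satisfying every premise can still have not report_roster false, so O(not report_roster) is not derivable.

No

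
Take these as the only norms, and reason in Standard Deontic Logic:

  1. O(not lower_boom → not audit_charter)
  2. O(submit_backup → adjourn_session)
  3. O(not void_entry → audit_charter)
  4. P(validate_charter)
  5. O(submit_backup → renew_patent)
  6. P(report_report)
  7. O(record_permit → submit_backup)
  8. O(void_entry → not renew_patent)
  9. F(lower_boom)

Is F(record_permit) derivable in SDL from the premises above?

Yes

Premise 9, F(lower_boom), is equivalent to O(not lower_boom).
With premise 1, O(not lower_boom → not audit_charter), the K-axiom yields O(not audit_charter).
Premise 3 is O(not void_entry → audit_charter); contrapositively O(not audit_charter → void_entry). Since O(not audit_charter) holds, K gives O(void_entry).
Applying K to premise 8 (O(void_entry → not renew_patent)) and O(void_entry) yields O(not renew_patent).
Premise 5 is O(submit_backup → renew_patent); contrapositively O(not renew_patent → not submit_backup). Since O(not renew_patent) holds, K gives O(not submit_backup).
The contrapositive of premise 7 (O(record_permit → submit_backup)) is O(not submit_backup → not record_permit), and O(not submit_backup) is already established, so O(not record_permit).
Premises 2, 4, 6 do not contribute to this derivation.
So O(not record_permit) holds, i.e. F(record_permit). The claim follows.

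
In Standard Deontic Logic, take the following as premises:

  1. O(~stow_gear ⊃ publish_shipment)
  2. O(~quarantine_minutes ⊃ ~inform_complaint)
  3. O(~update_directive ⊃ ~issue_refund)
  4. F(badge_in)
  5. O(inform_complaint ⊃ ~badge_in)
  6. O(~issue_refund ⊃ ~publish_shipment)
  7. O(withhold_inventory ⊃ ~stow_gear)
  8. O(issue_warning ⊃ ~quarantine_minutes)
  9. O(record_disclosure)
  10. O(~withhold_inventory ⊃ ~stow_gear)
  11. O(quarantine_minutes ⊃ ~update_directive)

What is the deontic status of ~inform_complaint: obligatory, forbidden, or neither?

By case analysis on withhold_inventory: premise 7 gives O(withhold_inventory ⊃ ~stow_gear) and premise 10 gives O(~withhold_inventory ⊃ ~stow_gear), so O(~stow_gear) either way.
With premise 1, O(~stow_gear ⊃ publish_shipment), the K-axiom yields O(publish_shipment).
Premise 6, O(~issue_refund ⊃ ~publish_shipment), contraposes to O(publish_shipment ⊃ issue_refund); with O(publish_shipment) we get O(issue_refund).
Premise 3, O(~update_directive ⊃ ~issue_refund), contraposes to O(issue_refund ⊃ update_directive); with O(issue_refund) we get O(update_directive).
Premise 11 is O(quarantine_minutes ⊃ ~update_directive); contrapositively O(update_directive ⊃ ~quarantine_minutes). Since O(update_directive) holds, K gives O(~quarantine_minutes).
Premise 2 is O(~quarantine_minutes ⊃ ~inform_complaint); since O(~quarantine_minutes), deontic closure gives O(~inform_complaint).
Premises 4, 5, 8, 9 do not contribute to this derivation.
Hence ~inform_complaint is obligatory.

Obligatory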